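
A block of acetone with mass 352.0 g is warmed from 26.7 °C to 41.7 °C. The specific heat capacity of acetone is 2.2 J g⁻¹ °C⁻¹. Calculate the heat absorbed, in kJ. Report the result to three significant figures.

q = 11.6 kJ

q = m c ΔT = 352.0 × 2.2 × (41.7 − 26.7)
q = 352.0 × 2.2 × 15.0 = 11620 J = 11.6 kJ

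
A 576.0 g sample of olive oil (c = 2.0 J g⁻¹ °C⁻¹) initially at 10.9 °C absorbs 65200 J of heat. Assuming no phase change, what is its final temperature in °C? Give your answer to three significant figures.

T_f = 67.5 °C

ΔT = q / (m c) = 65200 / (576.0 × 2.0) = 56.60 °C
T_f = 10.9 + 56.60 = 67.50 °C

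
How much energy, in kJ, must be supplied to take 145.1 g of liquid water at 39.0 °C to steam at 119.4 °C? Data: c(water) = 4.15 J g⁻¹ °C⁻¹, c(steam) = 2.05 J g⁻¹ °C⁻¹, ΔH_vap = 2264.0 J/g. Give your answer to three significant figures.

q1 (heat water 39.0→100.0 °C): 145.1 × 4.15 × 61.0 = 36732 J
q2 (vaporize at 100 °C): 145.1 × 2264.0 = 328506 J
q3 (heat steam 100.0→119.4 °C): 145.1 × 2.05 × 19.4 = 5771 J
Total: 36732 + 328506 + 5771 = 371009 J = 371 kJ

q = 371 kJ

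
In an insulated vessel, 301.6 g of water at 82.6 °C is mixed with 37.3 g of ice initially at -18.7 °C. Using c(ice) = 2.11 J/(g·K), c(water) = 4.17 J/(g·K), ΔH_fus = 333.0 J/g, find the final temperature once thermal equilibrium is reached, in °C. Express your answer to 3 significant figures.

Heat to bring ice to 0 °C and melt it: q₁ = 37.3×2.11×18.7 + 37.3×333.0 = 13893 J
Heat the water can supply cooling to 0 °C: 301.6×4.17×82.6 = 103884 J > q₁, so all ice melts.
Energy balance: 301.6×4.17×(82.6 − T) = 13893 + 37.3×4.17×(T − 0)
1257.672(82.6 − T) = 13893 + 155.541 T
103884 − 13893 = 1413.213 T
T = 89991 / 1413.213 = 63.68 °C

T_f = 63.7 °C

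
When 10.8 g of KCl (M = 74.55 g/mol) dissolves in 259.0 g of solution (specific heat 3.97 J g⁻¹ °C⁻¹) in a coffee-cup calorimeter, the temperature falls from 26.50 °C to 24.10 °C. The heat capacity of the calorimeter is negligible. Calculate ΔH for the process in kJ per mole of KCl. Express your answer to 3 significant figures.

|ΔT| = |24.10 − 26.50| = 2.40 °C
|q_surr| = (259.0 × 3.97) × 2.40 = 1028.23 × 2.40 = 2468 J
n(KCl) = 10.8 / 74.55 = 0.1449 mol
Temperature fell, so q_rxn = +|q_surr| = 2.468 kJ
ΔH = q_rxn / n = 17.03 kJ/mol

ΔH = 17.0 kJ/mol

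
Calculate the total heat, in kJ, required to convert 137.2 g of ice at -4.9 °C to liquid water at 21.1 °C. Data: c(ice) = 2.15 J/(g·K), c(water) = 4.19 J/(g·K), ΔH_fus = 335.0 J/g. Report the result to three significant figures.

q1 (heat ice -4.9→0.0 °C): 137.2 × 2.15 × 4.9 = 1445 J
q2 (melt at 0 °C): 137.2 × 335.0 = 45962 J
q3 (heat water 0.0→21.1 °C): 137.2 × 4.19 × 21.1 = 12130 J
Total: 1445 + 45962 + 12130 = 59537 J = 59.5 kJ

q = 59.5 kJ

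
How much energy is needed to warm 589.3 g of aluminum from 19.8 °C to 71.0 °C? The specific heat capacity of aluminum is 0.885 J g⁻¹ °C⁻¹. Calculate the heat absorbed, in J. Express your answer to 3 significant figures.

q = 26700 J

q = m c ΔT = 589.3 × 0.885 × (71.0 − 19.8)
q = 589.3 × 0.885 × 51.2 = 26700 J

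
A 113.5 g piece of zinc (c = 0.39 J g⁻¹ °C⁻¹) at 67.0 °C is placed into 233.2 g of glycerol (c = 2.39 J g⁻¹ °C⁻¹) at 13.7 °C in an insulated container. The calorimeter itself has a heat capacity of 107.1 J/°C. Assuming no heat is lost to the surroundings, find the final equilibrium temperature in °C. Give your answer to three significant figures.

Heat lost by zinc = heat gained by glycerol + calorimeter.
(113.5)(0.39)(67.0 − T) = [(233.2)(2.39) + 107.1](T − 13.7)
44.265 (67.0 − T) = 664.448 (T − 13.7)
2965.8 − 44.265 T = 664.448 T − 9102.9
12068.7 = 708.713 T
T = 17.03 °C

T_f = 17.0 °C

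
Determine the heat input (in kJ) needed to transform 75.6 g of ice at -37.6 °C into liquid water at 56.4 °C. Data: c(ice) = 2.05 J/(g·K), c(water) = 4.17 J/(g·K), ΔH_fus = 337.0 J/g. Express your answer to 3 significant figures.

q = 49.1 kJ

q1 (heat ice -37.6→0.0 °C): 75.6 × 2.05 × 37.6 = 5827 J
q2 (melt at 0 °C): 75.6 × 337.0 = 25477 J
q3 (heat water 0.0→56.4 °C): 75.6 × 4.17 × 56.4 = 17780 J
Total: 5827 + 25477 + 17780 = 49084 J = 49.1 kJ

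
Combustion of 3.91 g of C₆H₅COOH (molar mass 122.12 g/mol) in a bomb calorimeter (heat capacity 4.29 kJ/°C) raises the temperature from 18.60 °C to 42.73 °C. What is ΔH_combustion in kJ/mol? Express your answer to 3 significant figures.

ΔT = 42.73 − 18.60 = 24.13 °C
q_cal = C_cal × ΔT = 4.29 × 24.13 = 103.5177 kJ
n = 3.91 / 122.12 = 0.03202 mol
q_rxn = −q_cal = -103.5177 kJ
ΔH = -103.5177 / 0.03202 = -3233 kJ/mol

ΔH = -3230 kJ/mol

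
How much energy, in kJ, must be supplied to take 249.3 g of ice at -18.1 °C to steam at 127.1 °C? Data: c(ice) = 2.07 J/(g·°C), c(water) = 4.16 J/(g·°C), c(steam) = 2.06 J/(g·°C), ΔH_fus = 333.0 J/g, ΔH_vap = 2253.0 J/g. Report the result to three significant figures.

q1 (heat ice -18.1→0.0 °C): 249.3 × 2.07 × 18.1 = 9341 J
q2 (melt at 0 °C): 249.3 × 333.0 = 83017 J
q3 (heat water 0.0→100.0 °C): 249.3 × 4.16 × 100.0 = 103709 J
q4 (vaporize at 100 °C): 249.3 × 2253.0 = 561673 J
q5 (heat steam 100.0→127.1 °C): 249.3 × 2.06 × 27.1 = 13917 J
Total: 9341 + 83017 + 103709 + 561673 + 13917 = 771657 J = 772 kJ

q = 772 kJ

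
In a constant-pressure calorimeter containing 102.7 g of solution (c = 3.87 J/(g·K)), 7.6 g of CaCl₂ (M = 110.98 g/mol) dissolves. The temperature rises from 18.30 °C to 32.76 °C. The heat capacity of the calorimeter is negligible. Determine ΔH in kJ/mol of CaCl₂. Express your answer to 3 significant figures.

ΔH = -83.9 kJ/mol

|ΔT| = |32.76 − 18.30| = 14.46 °C
|q_surr| = (102.7 × 3.87) × 14.46 = 397.449 × 14.46 = 5747 J
n(CaCl₂) = 7.6 / 110.98 = 0.06848 mol
Temperature rose, so q_rxn = −|q_surr| = -5.747 kJ
ΔH = q_rxn / n = -83.92 kJ/mol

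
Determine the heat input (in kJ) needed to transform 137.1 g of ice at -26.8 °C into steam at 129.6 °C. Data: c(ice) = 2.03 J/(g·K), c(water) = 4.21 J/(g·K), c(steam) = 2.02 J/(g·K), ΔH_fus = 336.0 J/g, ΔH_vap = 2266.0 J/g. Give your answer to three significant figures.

q = 430 kJ

q1 (heat ice -26.8→0.0 °C): 137.1 × 2.03 × 26.8 = 7459 J
q2 (melt at 0 °C): 137.1 × 336.0 = 46066 J
q3 (heat water 0.0→100.0 °C): 137.1 × 4.21 × 100.0 = 57719 J
q4 (vaporize at 100 °C): 137.1 × 2266.0 = 310669 J
q5 (heat steam 100.0→129.6 °C): 137.1 × 2.02 × 29.6 = 8197 J
Total: 7459 + 46066 + 57719 + 310669 + 8197 = 430110 J = 430 kJ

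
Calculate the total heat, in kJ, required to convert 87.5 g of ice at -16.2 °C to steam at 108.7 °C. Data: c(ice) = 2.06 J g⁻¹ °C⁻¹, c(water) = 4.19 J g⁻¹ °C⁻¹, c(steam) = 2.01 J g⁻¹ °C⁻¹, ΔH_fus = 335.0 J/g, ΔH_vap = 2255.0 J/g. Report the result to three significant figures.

q1 (heat ice -16.2→0.0 °C): 87.5 × 2.06 × 16.2 = 2920 J
q2 (melt at 0 °C): 87.5 × 335.0 = 29313 J
q3 (heat water 0.0→100.0 °C): 87.5 × 4.19 × 100.0 = 36663 J
q4 (vaporize at 100 °C): 87.5 × 2255.0 = 197313 J
q5 (heat steam 100.0→108.7 °C): 87.5 × 2.01 × 8.7 = 1530 J
Total: 2920 + 29313 + 36663 + 197313 + 1530 = 267739 J = 268 kJ

q = 268 kJ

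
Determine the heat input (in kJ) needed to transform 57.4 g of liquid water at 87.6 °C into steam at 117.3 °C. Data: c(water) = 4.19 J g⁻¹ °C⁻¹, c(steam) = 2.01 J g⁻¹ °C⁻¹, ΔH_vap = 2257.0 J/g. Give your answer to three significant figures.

q = 135 kJ

q1 (heat water 87.6→100.0 °C): 57.4 × 4.19 × 12.4 = 2982 J
q2 (vaporize at 100 °C): 57.4 × 2257.0 = 129552 J
q3 (heat steam 100.0→117.3 °C): 57.4 × 2.01 × 17.3 = 1996 J
Total: 2982 + 129552 + 1996 = 134530 J = 135 kJ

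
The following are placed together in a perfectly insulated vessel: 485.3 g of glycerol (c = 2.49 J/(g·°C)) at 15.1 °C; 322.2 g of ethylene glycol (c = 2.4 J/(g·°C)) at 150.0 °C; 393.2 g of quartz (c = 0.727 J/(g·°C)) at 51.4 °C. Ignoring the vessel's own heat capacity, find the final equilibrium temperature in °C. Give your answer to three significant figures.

Σ mᵢcᵢ(T − Tᵢ) = 0  ⇒  T = Σ mᵢcᵢTᵢ / Σ mᵢcᵢ
Σ mᵢcᵢ = 485.3×2.49 + 322.2×2.4 + 393.2×0.727 = 2267.5334
Σ mᵢcᵢTᵢ = 1208.397×15.1 + 773.28×150.0 + 285.8564×51.4 = 148930
T = 148930 / 2267.5334 = 65.68 °C

T_f = 65.7 °C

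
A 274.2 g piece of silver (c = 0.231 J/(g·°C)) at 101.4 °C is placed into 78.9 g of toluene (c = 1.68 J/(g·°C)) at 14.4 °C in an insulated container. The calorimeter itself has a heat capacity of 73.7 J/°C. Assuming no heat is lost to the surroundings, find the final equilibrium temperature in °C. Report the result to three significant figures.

Heat lost by silver = heat gained by toluene + calorimeter.
(274.2)(0.231)(101.4 − T) = [(78.9)(1.68) + 73.7](T − 14.4)
63.3402 (101.4 − T) = 206.252 (T − 14.4)
6422.7 − 63.3402 T = 206.252 T − 2970.0
9392.7 = 269.5922 T
T = 34.84 °C

T_f = 34.8 °C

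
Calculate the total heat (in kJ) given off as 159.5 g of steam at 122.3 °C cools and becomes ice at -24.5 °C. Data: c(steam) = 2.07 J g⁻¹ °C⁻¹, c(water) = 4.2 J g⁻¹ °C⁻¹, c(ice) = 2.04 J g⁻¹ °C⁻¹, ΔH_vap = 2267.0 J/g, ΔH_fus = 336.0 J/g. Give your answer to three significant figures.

q1 (cool steam 122.3→100 °C): 159.5 × 2.07 × 22.3 = 7363 J
q2 (condense at 100 °C): 159.5 × 2267.0 = 361587 J
q3 (cool water 100→0 °C): 159.5 × 4.2 × 100.0 = 66990 J
q4 (freeze at 0 °C): 159.5 × 336.0 = 53592 J
q5 (cool ice 0→-24.5 °C): 159.5 × 2.04 × 24.5 = 7972 J
Total: 7363 + 361587 + 66990 + 53592 + 7972 = 497504 J = 498 kJ

q = 498 kJ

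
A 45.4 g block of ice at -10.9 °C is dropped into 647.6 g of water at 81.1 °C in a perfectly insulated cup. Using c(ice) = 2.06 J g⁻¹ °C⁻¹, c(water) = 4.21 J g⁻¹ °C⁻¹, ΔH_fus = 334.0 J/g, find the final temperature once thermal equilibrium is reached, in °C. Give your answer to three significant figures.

Heat to bring ice to 0 °C and melt it: q₁ = 45.4×2.06×10.9 + 45.4×334.0 = 16183 J
Heat the water can supply cooling to 0 °C: 647.6×4.21×81.1 = 221111 J > q₁, so all ice melts.
Energy balance: 647.6×4.21×(81.1 − T) = 16183 + 45.4×4.21×(T − 0)
2726.396(81.1 − T) = 16183 + 191.134 T
221111 − 16183 = 2917.530 T
T = 204928 / 2917.530 = 70.24 °C

T_f = 70.2 °C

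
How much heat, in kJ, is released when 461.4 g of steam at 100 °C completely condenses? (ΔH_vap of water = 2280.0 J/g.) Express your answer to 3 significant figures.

q = m × ΔH_vap = 461.4 × 2280.0 = 1052000 J = 1050 kJ

q = 1050 kJ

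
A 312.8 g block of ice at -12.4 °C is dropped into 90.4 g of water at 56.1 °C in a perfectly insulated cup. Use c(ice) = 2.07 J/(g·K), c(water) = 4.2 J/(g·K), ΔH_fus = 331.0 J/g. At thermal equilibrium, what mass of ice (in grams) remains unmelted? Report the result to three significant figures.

m_ice remaining = 273 g

Heat to warm all ice to 0 °C: 312.8×2.07×12.4 = 8029.0 J
Heat released by water cooling to 0 °C: 90.4×4.2×56.1 = 21300 J
21300 J < 8029.0 + 312.8×331.0 = 111565.8 J, so not all ice melts; final T = 0 °C.
Heat left for melting: 21300 − 8029.0 = 13271.0 J
Mass melted = 13271.0 / 331.0 = 40.09 g
Ice remaining = 312.8 − 40.09 = 272.71 g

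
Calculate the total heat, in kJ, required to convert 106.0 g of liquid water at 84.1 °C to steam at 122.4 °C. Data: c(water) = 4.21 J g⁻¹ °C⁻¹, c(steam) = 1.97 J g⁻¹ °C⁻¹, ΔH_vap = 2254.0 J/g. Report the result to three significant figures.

q = 251 kJ

q1 (heat water 84.1→100.0 °C): 106.0 × 4.21 × 15.9 = 7096 J
q2 (vaporize at 100 °C): 106.0 × 2254.0 = 238924 J
q3 (heat steam 100.0→122.4 °C): 106.0 × 1.97 × 22.4 = 4678 J
Total: 7096 + 238924 + 4678 = 250698 J = 251 kJ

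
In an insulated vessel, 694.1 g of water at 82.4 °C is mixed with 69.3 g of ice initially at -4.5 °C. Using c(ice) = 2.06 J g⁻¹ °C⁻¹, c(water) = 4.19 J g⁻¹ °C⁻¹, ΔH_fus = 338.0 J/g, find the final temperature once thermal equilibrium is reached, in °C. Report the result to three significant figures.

Heat to bring ice to 0 °C and melt it: q₁ = 69.3×2.06×4.5 + 69.3×338.0 = 24066 J
Heat the water can supply cooling to 0 °C: 694.1×4.19×82.4 = 239642 J > q₁, so all ice melts.
Energy balance: 694.1×4.19×(82.4 − T) = 24066 + 69.3×4.19×(T − 0)
2908.279(82.4 − T) = 24066 + 290.367 T
239642 − 24066 = 3198.646 T
T = 215576 / 3198.646 = 67.40 °C

T_f = 67.4 °C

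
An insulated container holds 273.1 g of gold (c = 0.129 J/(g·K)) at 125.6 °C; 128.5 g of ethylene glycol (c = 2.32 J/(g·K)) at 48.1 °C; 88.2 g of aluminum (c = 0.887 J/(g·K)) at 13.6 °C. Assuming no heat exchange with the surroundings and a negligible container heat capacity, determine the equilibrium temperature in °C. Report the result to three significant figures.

Σ mᵢcᵢ(T − Tᵢ) = 0  ⇒  T = Σ mᵢcᵢTᵢ / Σ mᵢcᵢ
Σ mᵢcᵢ = 273.1×0.129 + 128.5×2.32 + 88.2×0.887 = 411.5833
Σ mᵢcᵢTᵢ = 35.2299×125.6 + 298.12×48.1 + 78.2334×13.6 = 19828
T = 19828 / 411.5833 = 48.17 °C

T_f = 48.2 °C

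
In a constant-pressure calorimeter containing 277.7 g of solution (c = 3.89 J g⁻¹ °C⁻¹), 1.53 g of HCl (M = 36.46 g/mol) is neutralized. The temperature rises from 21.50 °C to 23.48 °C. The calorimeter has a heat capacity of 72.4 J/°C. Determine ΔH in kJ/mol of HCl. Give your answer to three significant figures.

|ΔT| = |23.48 − 21.50| = 1.98 °C
|q_surr| = (277.7 × 3.89 + 72.4) × 1.98 = 1152.653 × 1.98 = 2282 J
n(HCl) = 1.53 / 36.46 = 0.04196 mol
Temperature rose, so q_rxn = −|q_surr| = -2.282 kJ
ΔH = q_rxn / n = -54.39 kJ/mol

ΔH = -54.4 kJ/mol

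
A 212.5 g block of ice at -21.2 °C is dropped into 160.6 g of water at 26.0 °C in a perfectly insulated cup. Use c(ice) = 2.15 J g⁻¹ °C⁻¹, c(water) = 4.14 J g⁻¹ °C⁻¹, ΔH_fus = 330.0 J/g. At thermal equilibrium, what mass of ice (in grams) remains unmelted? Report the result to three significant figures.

Heat to warm all ice to 0 °C: 212.5×2.15×21.2 = 9685.8 J
Heat released by water cooling to 0 °C: 160.6×4.14×26.0 = 17287 J
17287 J < 9685.8 + 212.5×330.0 = 79810.8 J, so not all ice melts; final T = 0 °C.
Heat left for melting: 17287 − 9685.8 = 7601.2 J
Mass melted = 7601.2 / 330.0 = 23.03 g
Ice remaining = 212.5 − 23.03 = 189.47 g

m_ice remaining = 189 g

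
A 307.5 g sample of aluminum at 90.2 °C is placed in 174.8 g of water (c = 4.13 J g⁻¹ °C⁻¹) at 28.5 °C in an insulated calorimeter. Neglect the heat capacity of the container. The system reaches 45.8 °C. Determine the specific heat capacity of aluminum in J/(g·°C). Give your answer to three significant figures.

q_gained = (174.8 × 4.13) × (45.8 − 28.5) = 12490 J
q_lost = 307.5 × c × (90.2 − 45.8) = 13653 c
Set equal: c = 12490 / 13653 = 0.915 J/(g·°C)

c = 0.915 J/(g·°C)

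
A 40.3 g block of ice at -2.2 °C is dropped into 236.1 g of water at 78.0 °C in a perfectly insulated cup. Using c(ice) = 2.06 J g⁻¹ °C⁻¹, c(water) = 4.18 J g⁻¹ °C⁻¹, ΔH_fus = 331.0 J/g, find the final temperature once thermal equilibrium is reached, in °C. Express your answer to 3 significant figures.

T_f = 54.9 °C

Heat to bring ice to 0 °C and melt it: q₁ = 40.3×2.06×2.2 + 40.3×331.0 = 13522 J
Heat the water can supply cooling to 0 °C: 236.1×4.18×78.0 = 76978.0 J > q₁, so all ice melts.
Energy balance: 236.1×4.18×(78.0 − T) = 13522 + 40.3×4.18×(T − 0)
986.898(78.0 − T) = 13522 + 168.454 T
76978.0 − 13522 = 1155.352 T
T = 63456.0 / 1155.352 = 54.92 °C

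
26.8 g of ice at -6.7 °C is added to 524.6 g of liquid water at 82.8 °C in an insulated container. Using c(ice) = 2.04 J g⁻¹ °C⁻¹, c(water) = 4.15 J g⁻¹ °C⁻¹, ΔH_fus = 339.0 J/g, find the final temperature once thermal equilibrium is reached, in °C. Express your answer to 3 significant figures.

Heat to bring ice to 0 °C and melt it: q₁ = 26.8×2.04×6.7 + 26.8×339.0 = 9451.5 J
Heat the water can supply cooling to 0 °C: 524.6×4.15×82.8 = 180263 J > q₁, so all ice melts.
Energy balance: 524.6×4.15×(82.8 − T) = 9451.5 + 26.8×4.15×(T − 0)
2177.09(82.8 − T) = 9451.5 + 111.22 T
180263 − 9451.5 = 2288.31 T
T = 170811.5 / 2288.31 = 74.645 °C

T_f = 74.6 °C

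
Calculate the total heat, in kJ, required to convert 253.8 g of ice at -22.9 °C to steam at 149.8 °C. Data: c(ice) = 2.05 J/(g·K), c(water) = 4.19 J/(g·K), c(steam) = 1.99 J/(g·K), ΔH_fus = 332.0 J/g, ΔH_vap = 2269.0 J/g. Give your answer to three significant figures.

q1 (heat ice -22.9→0.0 °C): 253.8 × 2.05 × 22.9 = 11915 J
q2 (melt at 0 °C): 253.8 × 332.0 = 84262 J
q3 (heat water 0.0→100.0 °C): 253.8 × 4.19 × 100.0 = 106342 J
q4 (vaporize at 100 °C): 253.8 × 2269.0 = 575872 J
q5 (heat steam 100.0→149.8 °C): 253.8 × 1.99 × 49.8 = 25152 J
Total: 11915 + 84262 + 106342 + 575872 + 25152 = 803543 J = 804 kJ

q = 804 kJ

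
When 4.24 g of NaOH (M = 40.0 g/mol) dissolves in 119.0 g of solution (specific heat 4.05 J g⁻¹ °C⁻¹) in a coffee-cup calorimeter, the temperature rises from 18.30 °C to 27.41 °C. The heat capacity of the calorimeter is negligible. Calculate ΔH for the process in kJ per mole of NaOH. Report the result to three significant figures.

ΔH = -41.4 kJ/mol

|ΔT| = |27.41 − 18.30| = 9.11 °C
|q_surr| = (119.0 × 4.05) × 9.11 = 481.95 × 9.11 = 4391 J
n(NaOH) = 4.24 / 40.0 = 0.1060 mol
Temperature rose, so q_rxn = −|q_surr| = -4.391 kJ
ΔH = q_rxn / n = -41.42 kJ/mol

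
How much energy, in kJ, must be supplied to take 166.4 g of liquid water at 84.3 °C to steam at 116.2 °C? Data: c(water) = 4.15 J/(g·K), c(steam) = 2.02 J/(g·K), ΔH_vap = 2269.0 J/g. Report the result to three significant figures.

q1 (heat water 84.3→100.0 °C): 166.4 × 4.15 × 15.7 = 10842 J
q2 (vaporize at 100 °C): 166.4 × 2269.0 = 377562 J
q3 (heat steam 100.0→116.2 °C): 166.4 × 2.02 × 16.2 = 5445 J
Total: 10842 + 377562 + 5445 = 393849 J = 394 kJ

q = 394 kJ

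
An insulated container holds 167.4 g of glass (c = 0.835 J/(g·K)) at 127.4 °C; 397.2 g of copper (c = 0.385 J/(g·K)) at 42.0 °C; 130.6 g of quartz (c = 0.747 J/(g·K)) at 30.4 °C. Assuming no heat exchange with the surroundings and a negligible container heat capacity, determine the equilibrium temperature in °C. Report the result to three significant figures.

Σ mᵢcᵢ(T − Tᵢ) = 0  ⇒  T = Σ mᵢcᵢTᵢ / Σ mᵢcᵢ
Σ mᵢcᵢ = 167.4×0.835 + 397.2×0.385 + 130.6×0.747 = 390.2592
Σ mᵢcᵢTᵢ = 139.779×127.4 + 152.922×42.0 + 97.5582×30.4 = 27196
T = 27196 / 390.2592 = 69.69 °C

T_f = 69.7 °C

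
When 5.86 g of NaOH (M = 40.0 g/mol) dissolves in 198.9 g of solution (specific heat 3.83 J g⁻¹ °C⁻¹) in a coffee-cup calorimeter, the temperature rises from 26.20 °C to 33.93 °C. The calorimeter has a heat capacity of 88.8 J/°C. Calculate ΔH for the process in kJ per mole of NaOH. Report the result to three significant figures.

ΔH = -44.9 kJ/mol

|ΔT| = |33.93 − 26.20| = 7.73 °C
|q_surr| = (198.9 × 3.83 + 88.8) × 7.73 = 850.587 × 7.73 = 6575 J
n(NaOH) = 5.86 / 40.0 = 0.1465 mol
Temperature rose, so q_rxn = −|q_surr| = -6.575 kJ
ΔH = q_rxn / n = -44.88 kJ/mol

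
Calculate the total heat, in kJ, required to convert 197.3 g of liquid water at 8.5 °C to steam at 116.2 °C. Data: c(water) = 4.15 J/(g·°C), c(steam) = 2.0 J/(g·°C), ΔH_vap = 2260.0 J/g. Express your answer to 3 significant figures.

q = 527 kJ

q1 (heat water 8.5→100.0 °C): 197.3 × 4.15 × 91.5 = 74920 J
q2 (vaporize at 100 °C): 197.3 × 2260.0 = 445898 J
q3 (heat steam 100.0→116.2 °C): 197.3 × 2.0 × 16.2 = 6393 J
Total: 74920 + 445898 + 6393 = 527211 J = 527 kJ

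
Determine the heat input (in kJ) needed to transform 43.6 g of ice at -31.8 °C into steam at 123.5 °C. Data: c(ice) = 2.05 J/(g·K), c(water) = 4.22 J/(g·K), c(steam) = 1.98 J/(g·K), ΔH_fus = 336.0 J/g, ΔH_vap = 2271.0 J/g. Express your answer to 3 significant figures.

q = 137 kJ

q1 (heat ice -31.8→0.0 °C): 43.6 × 2.05 × 31.8 = 2842 J
q2 (melt at 0 °C): 43.6 × 336.0 = 14650 J
q3 (heat water 0.0→100.0 °C): 43.6 × 4.22 × 100.0 = 18399 J
q4 (vaporize at 100 °C): 43.6 × 2271.0 = 99016 J
q5 (heat steam 100.0→123.5 °C): 43.6 × 1.98 × 23.5 = 2029 J
Total: 2842 + 14650 + 18399 + 99016 + 2029 = 136936 J = 137 kJ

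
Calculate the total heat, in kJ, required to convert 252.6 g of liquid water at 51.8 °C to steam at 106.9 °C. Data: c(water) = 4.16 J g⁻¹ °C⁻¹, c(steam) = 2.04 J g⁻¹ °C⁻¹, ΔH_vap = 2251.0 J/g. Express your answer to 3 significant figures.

q = 623 kJ

q1 (heat water 51.8→100.0 °C): 252.6 × 4.16 × 48.2 = 50649 J
q2 (vaporize at 100 °C): 252.6 × 2251.0 = 568603 J
q3 (heat steam 100.0→106.9 °C): 252.6 × 2.04 × 6.9 = 3556 J
Total: 50649 + 568603 + 3556 = 622808 J = 623 kJ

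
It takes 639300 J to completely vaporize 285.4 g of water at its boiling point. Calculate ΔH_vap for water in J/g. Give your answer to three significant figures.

ΔH_vap = q / m = 639300 / 285.4 = 2240 J/g

ΔH_vap = 2240 J/g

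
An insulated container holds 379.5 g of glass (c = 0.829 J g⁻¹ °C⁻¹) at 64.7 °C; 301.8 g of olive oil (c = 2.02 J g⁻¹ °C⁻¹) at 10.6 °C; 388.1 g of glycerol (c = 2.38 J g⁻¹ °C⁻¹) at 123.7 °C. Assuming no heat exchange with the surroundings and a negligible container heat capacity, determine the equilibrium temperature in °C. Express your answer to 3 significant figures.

T_f = 76.3 °C

Σ mᵢcᵢ(T − Tᵢ) = 0  ⇒  T = Σ mᵢcᵢTᵢ / Σ mᵢcᵢ
Σ mᵢcᵢ = 379.5×0.829 + 301.8×2.02 + 388.1×2.38 = 1847.9195
Σ mᵢcᵢTᵢ = 314.6055×64.7 + 609.636×10.6 + 923.678×123.7 = 141080
T = 141080 / 1847.9195 = 76.345 °C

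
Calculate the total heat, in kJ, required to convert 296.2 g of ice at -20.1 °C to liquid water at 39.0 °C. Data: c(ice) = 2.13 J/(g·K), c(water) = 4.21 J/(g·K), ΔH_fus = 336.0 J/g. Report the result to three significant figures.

q = 161 kJ

q1 (heat ice -20.1→0.0 °C): 296.2 × 2.13 × 20.1 = 12681 J
q2 (melt at 0 °C): 296.2 × 336.0 = 99523 J
q3 (heat water 0.0→39.0 °C): 296.2 × 4.21 × 39.0 = 48633 J
Total: 12681 + 99523 + 48633 = 160837 J = 161 kJ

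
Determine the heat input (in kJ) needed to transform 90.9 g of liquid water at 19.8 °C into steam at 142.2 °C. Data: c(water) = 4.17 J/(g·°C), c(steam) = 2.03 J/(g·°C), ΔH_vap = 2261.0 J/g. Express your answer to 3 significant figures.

q = 244 kJ

q1 (heat water 19.8→100.0 °C): 90.9 × 4.17 × 80.2 = 30400 J
q2 (vaporize at 100 °C): 90.9 × 2261.0 = 205525 J
q3 (heat steam 100.0→142.2 °C): 90.9 × 2.03 × 42.2 = 7787 J
Total: 30400 + 205525 + 7787 = 243712 J = 244 kJ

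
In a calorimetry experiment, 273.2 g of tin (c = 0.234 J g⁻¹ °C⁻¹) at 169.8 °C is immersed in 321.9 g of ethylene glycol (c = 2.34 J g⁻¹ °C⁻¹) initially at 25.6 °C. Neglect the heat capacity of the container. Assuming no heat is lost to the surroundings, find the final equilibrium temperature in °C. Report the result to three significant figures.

T_f = 36.9 °C

Heat lost by tin = heat gained by ethylene glycol.
(273.2)(0.234)(169.8 − T) = (321.9)(2.34)(T − 25.6)
63.9288 (169.8 − T) = 753.246 (T − 25.6)
10855 − 63.9288 T = 753.246 T − 19283
30138 = 817.1748 T
T = 36.88 °C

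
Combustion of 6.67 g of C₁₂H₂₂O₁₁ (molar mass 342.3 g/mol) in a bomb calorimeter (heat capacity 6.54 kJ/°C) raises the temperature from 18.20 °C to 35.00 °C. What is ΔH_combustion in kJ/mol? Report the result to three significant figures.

ΔT = 35.00 − 18.20 = 16.80 °C
q_cal = C_cal × ΔT = 6.54 × 16.80 = 109.872 kJ
n = 6.67 / 342.3 = 0.01949 mol
q_rxn = −q_cal = -109.872 kJ
ΔH = -109.872 / 0.01949 = -5637 kJ/mol

ΔH = -5640 kJ/mol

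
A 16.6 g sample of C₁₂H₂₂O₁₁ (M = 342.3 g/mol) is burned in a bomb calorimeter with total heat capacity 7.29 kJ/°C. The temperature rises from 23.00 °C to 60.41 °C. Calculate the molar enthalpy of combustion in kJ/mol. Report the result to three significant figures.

ΔH = -5620 kJ/mol

ΔT = 60.41 − 23.00 = 37.41 °C
q_cal = C_cal × ΔT = 7.29 × 37.41 = 272.7189 kJ
n = 16.6 / 342.3 = 0.04850 mol
q_rxn = −q_cal = -272.7189 kJ
ΔH = -272.7189 / 0.04850 = -5623 kJ/mol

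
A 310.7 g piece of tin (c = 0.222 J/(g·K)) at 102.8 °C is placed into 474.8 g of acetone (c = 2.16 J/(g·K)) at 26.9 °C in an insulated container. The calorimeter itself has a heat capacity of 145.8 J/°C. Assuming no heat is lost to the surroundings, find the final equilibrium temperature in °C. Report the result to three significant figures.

T_f = 31.1 °C

Heat lost by tin = heat gained by acetone + calorimeter.
(310.7)(0.222)(102.8 − T) = [(474.8)(2.16) + 145.8](T − 26.9)
68.9754 (102.8 − T) = 1171.368 (T − 26.9)
7090.7 − 68.9754 T = 1171.368 T − 31510
38600.7 = 1240.3434 T
T = 31.12 °C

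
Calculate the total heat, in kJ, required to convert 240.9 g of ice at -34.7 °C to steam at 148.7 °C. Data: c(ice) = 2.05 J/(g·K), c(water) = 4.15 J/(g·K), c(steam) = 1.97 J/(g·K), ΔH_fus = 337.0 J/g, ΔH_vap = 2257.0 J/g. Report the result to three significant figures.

q1 (heat ice -34.7→0.0 °C): 240.9 × 2.05 × 34.7 = 17136 J
q2 (melt at 0 °C): 240.9 × 337.0 = 81183 J
q3 (heat water 0.0→100.0 °C): 240.9 × 4.15 × 100.0 = 99974 J
q4 (vaporize at 100 °C): 240.9 × 2257.0 = 543711 J
q5 (heat steam 100.0→148.7 °C): 240.9 × 1.97 × 48.7 = 23112 J
Total: 17136 + 81183 + 99974 + 543711 + 23112 = 765116 J = 765 kJ

q = 765 kJ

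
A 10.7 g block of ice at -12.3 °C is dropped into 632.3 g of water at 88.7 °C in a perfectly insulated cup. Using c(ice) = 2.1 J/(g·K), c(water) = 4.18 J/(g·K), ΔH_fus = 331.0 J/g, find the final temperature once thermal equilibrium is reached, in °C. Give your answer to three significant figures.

T_f = 85.8 °C

Heat to bring ice to 0 °C and melt it: q₁ = 10.7×2.1×12.3 + 10.7×331.0 = 3818.1 J
Heat the water can supply cooling to 0 °C: 632.3×4.18×88.7 = 234435 J > q₁, so all ice melts.
Energy balance: 632.3×4.18×(88.7 − T) = 3818.1 + 10.7×4.18×(T − 0)
2643.014(88.7 − T) = 3818.1 + 44.726 T
234435 − 3818.1 = 2687.740 T
T = 230616.9 / 2687.740 = 85.80 °C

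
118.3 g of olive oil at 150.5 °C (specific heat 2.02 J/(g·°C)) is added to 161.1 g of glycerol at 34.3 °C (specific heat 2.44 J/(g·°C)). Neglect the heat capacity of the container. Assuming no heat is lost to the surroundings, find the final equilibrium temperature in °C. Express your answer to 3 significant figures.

Heat lost by olive oil = heat gained by glycerol.
(118.3)(2.02)(150.5 − T) = (161.1)(2.44)(T − 34.3)
238.966 (150.5 − T) = 393.084 (T − 34.3)
35964 − 238.966 T = 393.084 T − 13483
49447 = 632.050 T
T = 78.23 °C

T_f = 78.2 °C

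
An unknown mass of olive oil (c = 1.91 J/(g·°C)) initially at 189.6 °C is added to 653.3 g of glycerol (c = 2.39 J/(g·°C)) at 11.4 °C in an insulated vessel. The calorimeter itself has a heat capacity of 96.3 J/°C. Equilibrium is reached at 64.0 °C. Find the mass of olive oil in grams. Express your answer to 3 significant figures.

q_gained = (653.3 × 2.39 + 96.3) × (64.0 − 11.4) = 87190 J
q_lost = m × 1.91 × (189.6 − 64.0) = 239.896 m
m = 87190 / 239.896 = 363 g

m = 363 g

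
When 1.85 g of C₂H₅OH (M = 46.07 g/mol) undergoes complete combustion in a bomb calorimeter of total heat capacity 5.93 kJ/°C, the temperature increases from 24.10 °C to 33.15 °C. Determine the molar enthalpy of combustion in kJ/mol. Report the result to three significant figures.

ΔT = 33.15 − 24.10 = 9.05 °C
q_cal = C_cal × ΔT = 5.93 × 9.05 = 53.6665 kJ
n = 1.85 / 46.07 = 0.04016 mol
q_rxn = −q_cal = -53.6665 kJ
ΔH = -53.6665 / 0.04016 = -1336 kJ/mol

ΔH = -1340 kJ/mol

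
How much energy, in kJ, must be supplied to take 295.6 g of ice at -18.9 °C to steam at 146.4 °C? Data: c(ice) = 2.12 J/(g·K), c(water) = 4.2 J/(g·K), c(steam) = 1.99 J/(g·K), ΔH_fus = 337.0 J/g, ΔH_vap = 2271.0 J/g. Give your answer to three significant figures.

q1 (heat ice -18.9→0.0 °C): 295.6 × 2.12 × 18.9 = 11844 J
q2 (melt at 0 °C): 295.6 × 337.0 = 99617 J
q3 (heat water 0.0→100.0 °C): 295.6 × 4.2 × 100.0 = 124152 J
q4 (vaporize at 100 °C): 295.6 × 2271.0 = 671308 J
q5 (heat steam 100.0→146.4 °C): 295.6 × 1.99 × 46.4 = 27295 J
Total: 11844 + 99617 + 124152 + 671308 + 27295 = 934216 J = 934 kJ

q = 934 kJ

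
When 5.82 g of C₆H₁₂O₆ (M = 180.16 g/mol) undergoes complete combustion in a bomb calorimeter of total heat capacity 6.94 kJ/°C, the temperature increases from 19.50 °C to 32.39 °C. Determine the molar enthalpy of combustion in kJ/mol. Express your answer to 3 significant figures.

ΔH = -2770 kJ/mol

ΔT = 32.39 − 19.50 = 12.89 °C
q_cal = C_cal × ΔT = 6.94 × 12.89 = 89.4566 kJ
n = 5.82 / 180.16 = 0.03230 mol
q_rxn = −q_cal = -89.4566 kJ
ΔH = -89.4566 / 0.03230 = -2770 kJ/mol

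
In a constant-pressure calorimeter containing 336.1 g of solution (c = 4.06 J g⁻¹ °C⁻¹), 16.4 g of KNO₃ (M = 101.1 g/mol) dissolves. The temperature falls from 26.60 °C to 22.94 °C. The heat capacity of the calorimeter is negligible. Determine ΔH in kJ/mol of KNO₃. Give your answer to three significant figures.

|ΔT| = |22.94 − 26.60| = 3.66 °C
|q_surr| = (336.1 × 4.06) × 3.66 = 1364.566 × 3.66 = 4994 J
n(KNO₃) = 16.4 / 101.1 = 0.1622 mol
Temperature fell, so q_rxn = +|q_surr| = 4.994 kJ
ΔH = q_rxn / n = 30.79 kJ/mol

ΔH = 30.8 kJ/mol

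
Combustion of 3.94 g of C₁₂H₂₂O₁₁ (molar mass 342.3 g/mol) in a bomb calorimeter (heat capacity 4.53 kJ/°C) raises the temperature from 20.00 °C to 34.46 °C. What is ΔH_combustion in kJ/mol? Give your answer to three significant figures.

ΔH = -5690 kJ/mol

ΔT = 34.46 − 20.00 = 14.46 °C
q_cal = C_cal × ΔT = 4.53 × 14.46 = 65.5038 kJ
n = 3.94 / 342.3 = 0.01151 mol
q_rxn = −q_cal = -65.5038 kJ
ΔH = -65.5038 / 0.01151 = -5691 kJ/mol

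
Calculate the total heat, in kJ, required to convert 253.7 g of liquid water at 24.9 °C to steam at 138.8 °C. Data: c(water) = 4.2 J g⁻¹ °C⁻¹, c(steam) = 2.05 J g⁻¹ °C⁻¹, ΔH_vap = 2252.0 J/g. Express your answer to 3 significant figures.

q1 (heat water 24.9→100.0 °C): 253.7 × 4.2 × 75.1 = 80022 J
q2 (vaporize at 100 °C): 253.7 × 2252.0 = 571332 J
q3 (heat steam 100.0→138.8 °C): 253.7 × 2.05 × 38.8 = 20179 J
Total: 80022 + 571332 + 20179 = 671533 J = 672 kJ

q = 672 kJ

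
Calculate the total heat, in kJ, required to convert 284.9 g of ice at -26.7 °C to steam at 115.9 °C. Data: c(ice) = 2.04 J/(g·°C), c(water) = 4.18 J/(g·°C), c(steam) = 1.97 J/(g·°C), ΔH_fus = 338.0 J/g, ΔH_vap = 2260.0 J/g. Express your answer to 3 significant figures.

q = 884 kJ

q1 (heat ice -26.7→0.0 °C): 284.9 × 2.04 × 26.7 = 15518 J
q2 (melt at 0 °C): 284.9 × 338.0 = 96296 J
q3 (heat water 0.0→100.0 °C): 284.9 × 4.18 × 100.0 = 119088 J
q4 (vaporize at 100 °C): 284.9 × 2260.0 = 643874 J
q5 (heat steam 100.0→115.9 °C): 284.9 × 1.97 × 15.9 = 8924 J
Total: 15518 + 96296 + 119088 + 643874 + 8924 = 883700 J = 884 kJ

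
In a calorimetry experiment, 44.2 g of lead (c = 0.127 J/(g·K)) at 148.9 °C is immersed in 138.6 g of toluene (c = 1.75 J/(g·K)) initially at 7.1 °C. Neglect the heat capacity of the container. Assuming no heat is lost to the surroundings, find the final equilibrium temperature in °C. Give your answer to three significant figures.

Heat lost by lead = heat gained by toluene.
(44.2)(0.127)(148.9 − T) = (138.6)(1.75)(T − 7.1)
5.6134 (148.9 − T) = 242.55 (T − 7.1)
835.84 − 5.6134 T = 242.55 T − 1722.1
2557.94 = 248.1634 T
T = 10.31 °C

T_f = 10.3 °C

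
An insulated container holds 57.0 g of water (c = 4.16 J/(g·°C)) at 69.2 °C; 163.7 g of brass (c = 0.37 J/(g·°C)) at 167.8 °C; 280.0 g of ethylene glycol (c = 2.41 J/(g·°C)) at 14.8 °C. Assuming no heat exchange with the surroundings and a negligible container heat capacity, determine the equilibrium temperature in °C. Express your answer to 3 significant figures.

T_f = 37.6 °C

Σ mᵢcᵢ(T − Tᵢ) = 0  ⇒  T = Σ mᵢcᵢTᵢ / Σ mᵢcᵢ
Σ mᵢcᵢ = 57.0×4.16 + 163.7×0.37 + 280.0×2.41 = 972.489
Σ mᵢcᵢTᵢ = 237.12×69.2 + 60.569×167.8 + 674.8×14.8 = 36559
T = 36559 / 972.489 = 37.59 °C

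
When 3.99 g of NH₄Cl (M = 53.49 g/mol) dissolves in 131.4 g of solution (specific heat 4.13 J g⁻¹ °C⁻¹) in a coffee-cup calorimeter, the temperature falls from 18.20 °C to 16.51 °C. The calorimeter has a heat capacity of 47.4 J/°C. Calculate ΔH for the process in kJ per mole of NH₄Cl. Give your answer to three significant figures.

|ΔT| = |16.51 − 18.20| = 1.69 °C
|q_surr| = (131.4 × 4.13 + 47.4) × 1.69 = 590.082 × 1.69 = 997.2 J
n(NH₄Cl) = 3.99 / 53.49 = 0.07459 mol
Temperature fell, so q_rxn = +|q_surr| = 0.9972 kJ
ΔH = q_rxn / n = 13.37 kJ/mol

ΔH = 13.4 kJ/mol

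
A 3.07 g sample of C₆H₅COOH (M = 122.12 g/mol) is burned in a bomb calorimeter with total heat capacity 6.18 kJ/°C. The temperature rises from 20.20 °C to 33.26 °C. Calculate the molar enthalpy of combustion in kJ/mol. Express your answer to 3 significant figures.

ΔH = -3210 kJ/mol

ΔT = 33.26 − 20.20 = 13.06 °C
q_cal = C_cal × ΔT = 6.18 × 13.06 = 80.7108 kJ
n = 3.07 / 122.12 = 0.02514 mol
q_rxn = −q_cal = -80.7108 kJ
ΔH = -80.7108 / 0.02514 = -3210 kJ/mol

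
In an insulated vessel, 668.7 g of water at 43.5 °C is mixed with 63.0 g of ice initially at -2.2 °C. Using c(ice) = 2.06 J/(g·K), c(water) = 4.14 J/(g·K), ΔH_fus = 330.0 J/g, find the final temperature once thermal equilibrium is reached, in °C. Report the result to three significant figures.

Heat to bring ice to 0 °C and melt it: q₁ = 63.0×2.06×2.2 + 63.0×330.0 = 21076 J
Heat the water can supply cooling to 0 °C: 668.7×4.14×43.5 = 120426 J > q₁, so all ice melts.
Energy balance: 668.7×4.14×(43.5 − T) = 21076 + 63.0×4.14×(T − 0)
2768.418(43.5 − T) = 21076 + 260.82 T
120426 − 21076 = 3029.238 T
T = 99350 / 3029.238 = 32.80 °C

T_f = 32.8 °C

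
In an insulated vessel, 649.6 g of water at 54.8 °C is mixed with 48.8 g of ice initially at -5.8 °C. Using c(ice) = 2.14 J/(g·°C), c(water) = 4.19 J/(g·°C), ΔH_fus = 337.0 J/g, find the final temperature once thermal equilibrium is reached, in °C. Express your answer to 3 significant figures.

T_f = 45.1 °C

Heat to bring ice to 0 °C and melt it: q₁ = 48.8×2.14×5.8 + 48.8×337.0 = 17051 J
Heat the water can supply cooling to 0 °C: 649.6×4.19×54.8 = 149156 J > q₁, so all ice melts.
Energy balance: 649.6×4.19×(54.8 − T) = 17051 + 48.8×4.19×(T − 0)
2721.824(54.8 − T) = 17051 + 204.472 T
149156 − 17051 = 2926.296 T
T = 132105 / 2926.296 = 45.14 °C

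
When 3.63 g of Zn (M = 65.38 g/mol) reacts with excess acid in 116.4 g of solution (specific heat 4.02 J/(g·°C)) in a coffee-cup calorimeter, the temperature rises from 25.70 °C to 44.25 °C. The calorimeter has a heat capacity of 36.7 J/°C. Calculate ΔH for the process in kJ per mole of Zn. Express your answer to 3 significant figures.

ΔH = -169 kJ/mol

|ΔT| = |44.25 − 25.70| = 18.55 °C
|q_surr| = (116.4 × 4.02 + 36.7) × 18.55 = 504.628 × 18.55 = 9361 J
n(Zn) = 3.63 / 65.38 = 0.05552 mol
Temperature rose, so q_rxn = −|q_surr| = -9.361 kJ
ΔH = q_rxn / n = -168.6 kJ/mol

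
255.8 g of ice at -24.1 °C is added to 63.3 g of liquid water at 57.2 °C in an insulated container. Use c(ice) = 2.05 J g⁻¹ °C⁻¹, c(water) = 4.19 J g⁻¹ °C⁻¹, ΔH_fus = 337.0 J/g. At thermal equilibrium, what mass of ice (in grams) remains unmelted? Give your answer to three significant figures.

Heat to warm all ice to 0 °C: 255.8×2.05×24.1 = 12638 J
Heat released by water cooling to 0 °C: 63.3×4.19×57.2 = 15171 J
15171 J < 12638 + 255.8×337.0 = 98842.6 J, so not all ice melts; final T = 0 °C.
Heat left for melting: 15171 − 12638 = 2533 J
Mass melted = 2533 / 337.0 = 7.516 g
Ice remaining = 255.8 − 7.516 = 248.284 g

m_ice remaining = 248 g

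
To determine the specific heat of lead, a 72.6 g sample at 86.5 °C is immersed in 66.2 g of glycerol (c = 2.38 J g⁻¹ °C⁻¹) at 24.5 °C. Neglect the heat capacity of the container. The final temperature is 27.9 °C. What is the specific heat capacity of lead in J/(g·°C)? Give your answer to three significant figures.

c = 0.126 J/(g·°C)

q_gained = (66.2 × 2.38) × (27.9 − 24.5) = 535.7 J
q_lost = 72.6 × c × (86.5 − 27.9) = 4254.36 c
Set equal: c = 535.7 / 4254.36 = 0.126 J/(g·°C)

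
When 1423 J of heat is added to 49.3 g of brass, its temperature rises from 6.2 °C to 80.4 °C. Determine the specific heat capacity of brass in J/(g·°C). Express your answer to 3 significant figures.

c = q / (m ΔT) = 1423 / (49.3 × 74.2)
c = 1423 / 3658.06 = 0.389 J/(g·°C)

c = 0.389 J/(g·°C)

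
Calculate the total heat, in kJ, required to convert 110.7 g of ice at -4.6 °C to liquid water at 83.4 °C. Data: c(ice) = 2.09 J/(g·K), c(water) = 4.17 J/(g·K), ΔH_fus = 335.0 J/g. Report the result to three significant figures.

q1 (heat ice -4.6→0.0 °C): 110.7 × 2.09 × 4.6 = 1064 J
q2 (melt at 0 °C): 110.7 × 335.0 = 37085 J
q3 (heat water 0.0→83.4 °C): 110.7 × 4.17 × 83.4 = 38499 J
Total: 1064 + 37085 + 38499 = 76648 J = 76.6 kJ

q = 76.6 kJ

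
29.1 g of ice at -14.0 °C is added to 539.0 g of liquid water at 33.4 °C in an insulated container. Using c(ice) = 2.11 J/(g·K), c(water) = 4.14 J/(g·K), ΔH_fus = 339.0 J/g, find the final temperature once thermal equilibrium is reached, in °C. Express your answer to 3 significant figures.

T_f = 27.1 °C

Heat to bring ice to 0 °C and melt it: q₁ = 29.1×2.11×14.0 + 29.1×339.0 = 10725 J
Heat the water can supply cooling to 0 °C: 539.0×4.14×33.4 = 74530.8 J > q₁, so all ice melts.
Energy balance: 539.0×4.14×(33.4 − T) = 10725 + 29.1×4.14×(T − 0)
2231.46(33.4 − T) = 10725 + 120.474 T
74530.8 − 10725 = 2351.934 T
T = 63805.8 / 2351.934 = 27.13 °C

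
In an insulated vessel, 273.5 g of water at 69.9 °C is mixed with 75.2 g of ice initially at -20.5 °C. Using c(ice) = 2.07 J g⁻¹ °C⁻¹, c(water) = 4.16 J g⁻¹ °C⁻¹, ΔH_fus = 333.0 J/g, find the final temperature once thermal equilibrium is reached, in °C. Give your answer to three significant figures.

Heat to bring ice to 0 °C and melt it: q₁ = 75.2×2.07×20.5 + 75.2×333.0 = 28233 J
Heat the water can supply cooling to 0 °C: 273.5×4.16×69.9 = 79529.4 J > q₁, so all ice melts.
Energy balance: 273.5×4.16×(69.9 − T) = 28233 + 75.2×4.16×(T − 0)
1137.76(69.9 − T) = 28233 + 312.832 T
79529.4 − 28233 = 1450.592 T
T = 51296.4 / 1450.592 = 35.36 °C

T_f = 35.4 °C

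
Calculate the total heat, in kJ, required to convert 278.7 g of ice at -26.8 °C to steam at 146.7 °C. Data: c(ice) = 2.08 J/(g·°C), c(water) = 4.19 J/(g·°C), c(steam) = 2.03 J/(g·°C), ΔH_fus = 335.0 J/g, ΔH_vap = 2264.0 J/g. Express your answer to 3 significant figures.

q = 883 kJ

q1 (heat ice -26.8→0.0 °C): 278.7 × 2.08 × 26.8 = 15536 J
q2 (melt at 0 °C): 278.7 × 335.0 = 93365 J
q3 (heat water 0.0→100.0 °C): 278.7 × 4.19 × 100.0 = 116775 J
q4 (vaporize at 100 °C): 278.7 × 2264.0 = 630977 J
q5 (heat steam 100.0→146.7 °C): 278.7 × 2.03 × 46.7 = 26421 J
Total: 15536 + 93365 + 116775 + 630977 + 26421 = 883074 J = 883 kJ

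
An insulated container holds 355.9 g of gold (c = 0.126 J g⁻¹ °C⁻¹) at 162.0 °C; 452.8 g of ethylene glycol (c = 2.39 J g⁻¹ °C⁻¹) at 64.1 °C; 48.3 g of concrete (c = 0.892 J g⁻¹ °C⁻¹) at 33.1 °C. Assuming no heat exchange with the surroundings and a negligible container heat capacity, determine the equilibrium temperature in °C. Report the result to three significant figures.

Σ mᵢcᵢ(T − Tᵢ) = 0  ⇒  T = Σ mᵢcᵢTᵢ / Σ mᵢcᵢ
Σ mᵢcᵢ = 355.9×0.126 + 452.8×2.39 + 48.3×0.892 = 1170.1190
Σ mᵢcᵢTᵢ = 44.8434×162.0 + 1082.192×64.1 + 43.0836×33.1 = 78059
T = 78059 / 1170.1190 = 66.71 °C

T_f = 66.7 °C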